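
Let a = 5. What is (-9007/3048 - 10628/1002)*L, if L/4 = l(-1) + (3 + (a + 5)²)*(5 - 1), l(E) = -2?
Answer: -1415154565/63627 ≈ -22241.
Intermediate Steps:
L = 1640 (L = 4*(-2 + (3 + (5 + 5)²)*(5 - 1)) = 4*(-2 + (3 + 10²)*4) = 4*(-2 + (3 + 100)*4) = 4*(-2 + 103*4) = 4*(-2 + 412) = 4*410 = 1640)
(-9007/3048 - 10628/1002)*L = (-9007/3048 - 10628/1002)*1640 = (-9007*1/3048 - 10628*1/1002)*1640 = (-9007/3048 - 5314/501)*1640 = -6903193/509016*1640 = -1415154565/63627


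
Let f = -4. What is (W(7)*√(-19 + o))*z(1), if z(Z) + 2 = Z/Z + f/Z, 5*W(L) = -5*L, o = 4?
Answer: 35*I*√15 ≈ 135.55*I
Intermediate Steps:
W(L) = -L (W(L) = (-5*L)/5 = -L)
z(Z) = -1 - 4/Z (z(Z) = -2 + (Z/Z - 4/Z) = -2 + (1 - 4/Z) = -1 - 4/Z)
(W(7)*√(-19 + o))*z(1) = ((-1*7)*√(-19 + 4))*((-4 - 1*1)/1) = (-7*I*√15)*(1*(-4 - 1)) = (-7*I*√15)*(1*(-5)) = -7*I*√15*(-5) = 35*I*√15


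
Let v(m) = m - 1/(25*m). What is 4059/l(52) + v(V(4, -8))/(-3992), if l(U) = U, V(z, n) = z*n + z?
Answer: 2835872187/36327200 ≈ 78.065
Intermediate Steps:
V(z, n) = z + n*z (V(z, n) = n*z + z = z + n*z)
v(m) = m - 1/(25*m)
4059/l(52) + v(V(4, -8))/(-3992) = 4059/52 + (4*(1 - 8) - 1/(4*(1 - 8))/25)/(-3992) = 4059*(1/52) + (4*(-7) - 1/(25*(4*(-7))))*(-1/3992) = 4059/52 + (-28 - 1/25/(-28))*(-1/3992) = 4059/52 + (-28 - 1/25*(-1/28))*(-1/3992) = 4059/52 + (-28 + 1/700)*(-1/3992) = 4059/52 - 19599/700*(-1/3992) = 4059/52 + 19599/2794400 = 2835872187/36327200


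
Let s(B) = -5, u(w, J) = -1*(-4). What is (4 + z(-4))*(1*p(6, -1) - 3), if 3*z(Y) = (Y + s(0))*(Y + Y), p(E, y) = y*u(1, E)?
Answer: -196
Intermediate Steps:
u(w, J) = 4
p(E, y) = 4*y (p(E, y) = y*4 = 4*y)
z(Y) = 2*Y*(-5 + Y)/3 (z(Y) = ((Y - 5)*(Y + Y))/3 = ((-5 + Y)*(2*Y))/3 = (2*Y*(-5 + Y))/3 = 2*Y*(-5 + Y)/3)
(4 + z(-4))*(1*p(6, -1) - 3) = (4 + (2/3)*(-4)*(-5 - 4))*(1*(4*(-1)) - 3) = (4 + (2/3)*(-4)*(-9))*(1*(-4) - 3) = (4 + 24)*(-4 - 3) = 28*(-7) = -196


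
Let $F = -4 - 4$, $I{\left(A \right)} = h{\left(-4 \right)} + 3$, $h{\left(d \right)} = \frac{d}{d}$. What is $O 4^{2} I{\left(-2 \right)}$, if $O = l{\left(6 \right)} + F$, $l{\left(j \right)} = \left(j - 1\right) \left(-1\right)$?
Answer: $-832$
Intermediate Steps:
$h{\left(d \right)} = 1$
$I{\left(A \right)} = 4$ ($I{\left(A \right)} = 1 + 3 = 4$)
$l{\left(j \right)} = 1 - j$ ($l{\left(j \right)} = \left(-1 + j\right) \left(-1\right) = 1 - j$)
$F = -8$ ($F = -4 - 4 = -8$)
$O = -13$ ($O = \left(1 - 6\right) - 8 = -5 - 8 = -13$)
$O 4^{2} I{\left(-2 \right)} = - 13 \cdot 4^{2} \cdot 4 = \left(-13\right) 16 \cdot 4 = \left(-208\right) 4 = -832$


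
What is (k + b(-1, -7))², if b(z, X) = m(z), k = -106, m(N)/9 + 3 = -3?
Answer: 25600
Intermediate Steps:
m(N) = -54 (m(N) = -27 + 9*(-3) = -27 - 27 = -54)
b(z, X) = -54
(k + b(-1, -7))² = (-106 - 54)² = (-160)² = 25600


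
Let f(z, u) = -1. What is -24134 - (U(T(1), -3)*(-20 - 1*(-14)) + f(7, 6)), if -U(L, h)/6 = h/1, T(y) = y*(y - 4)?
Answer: -24025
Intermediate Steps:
T(y) = y*(-4 + y)
U(L, h) = -6*h (U(L, h) = -6*h/1 = -6*h)
-24134 - (U(T(1), -3)*(-20 - 1*(-14)) + f(7, 6)) = -24134 - ((-6*(-3))*(-20 - 1*(-14)) - 1) = -24134 - (18*(-20 + 14) - 1) = -24134 - (18*(-6) - 1) = -24134 - (-108 - 1) = -24134 - 1*(-109) = -24134 + 109 = -24025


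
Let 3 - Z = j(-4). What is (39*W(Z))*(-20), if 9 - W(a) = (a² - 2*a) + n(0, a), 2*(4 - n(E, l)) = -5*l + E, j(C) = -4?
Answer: 37050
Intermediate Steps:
Z = 7 (Z = 3 - 1*(-4) = 3 + 4 = 7)
n(E, l) = 4 - E/2 + 5*l/2 (n(E, l) = 4 - (-5*l + E)/2 = 4 - (E - 5*l)/2 = 4 + (-E/2 + 5*l/2) = 4 - E/2 + 5*l/2)
W(a) = 5 - a² - a/2 (W(a) = 9 - ((a² - 2*a) + (4 - ½*0 + 5*a/2)) = 9 - ((a² - 2*a) + (4 + 0 + 5*a/2)) = 9 - ((a² - 2*a) + (4 + 5*a/2)) = 9 - (4 + a² + a/2) = 9 + (-4 - a² - a/2) = 5 - a² - a/2)
(39*W(Z))*(-20) = (39*(5 - 1*7² - ½*7))*(-20) = (39*(5 - 1*49 - 7/2))*(-20) = (39*(5 - 49 - 7/2))*(-20) = (39*(-95/2))*(-20) = -3705/2*(-20) = 37050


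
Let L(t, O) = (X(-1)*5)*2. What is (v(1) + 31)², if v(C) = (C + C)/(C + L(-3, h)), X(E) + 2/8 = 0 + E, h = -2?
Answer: 502681/529 ≈ 950.25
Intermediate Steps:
X(E) = -¼ + E (X(E) = -¼ + (0 + E) = -¼ + E)
L(t, O) = -25/2 (L(t, O) = ((-¼ - 1)*5)*2 = -5/4*5*2 = -25/4*2 = -25/2)
v(C) = 2*C/(-25/2 + C) (v(C) = (C + C)/(C - 25/2) = (2*C)/(-25/2 + C) = 2*C/(-25/2 + C))
(v(1) + 31)² = (4*1/(-25 + 2*1) + 31)² = (4*1/(-25 + 2) + 31)² = (4*1/(-23) + 31)² = (4*1*(-1/23) + 31)² = (-4/23 + 31)² = (709/23)² = 502681/529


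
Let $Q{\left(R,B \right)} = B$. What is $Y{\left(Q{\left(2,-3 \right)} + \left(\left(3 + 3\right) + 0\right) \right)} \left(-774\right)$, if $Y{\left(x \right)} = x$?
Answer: $-2322$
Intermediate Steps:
$Y{\left(Q{\left(2,-3 \right)} + \left(\left(3 + 3\right) + 0\right) \right)} \left(-774\right) = \left(-3 + \left(\left(3 + 3\right) + 0\right)\right) \left(-774\right) = \left(-3 + \left(6 + 0\right)\right) \left(-774\right) = \left(-3 + 6\right) \left(-774\right) = 3 \left(-774\right) = -2322$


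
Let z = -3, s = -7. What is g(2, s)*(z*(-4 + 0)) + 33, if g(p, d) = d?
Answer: -51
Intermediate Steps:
g(2, s)*(z*(-4 + 0)) + 33 = -(-21)*(-4 + 0) + 33 = -(-21)*(-4) + 33 = -7*12 + 33 = -84 + 33 = -51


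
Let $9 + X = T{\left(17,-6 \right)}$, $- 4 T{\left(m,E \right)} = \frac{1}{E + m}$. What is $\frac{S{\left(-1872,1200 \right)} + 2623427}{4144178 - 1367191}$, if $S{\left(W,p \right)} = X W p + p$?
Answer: $\frac{251826097}{30546857} \approx 8.2439$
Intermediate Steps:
$T{\left(m,E \right)} = - \frac{1}{4 \left(E + m\right)}$
$X = - \frac{397}{44}$ ($X = -9 - \frac{1}{4 \left(-6\right) + 4 \cdot 17} = -9 - \frac{1}{-24 + 68} = -9 - \frac{1}{44} = - \frac{397}{44} \approx -9.0227$)
$S{\left(W,p \right)} = p - \frac{397 W p}{44}$ ($S{\left(W,p \right)} = - \frac{397 W}{44} p + p = - \frac{397 W p}{44} + p = p - \frac{397 W p}{44}$)
$\frac{S{\left(-1872,1200 \right)} + 2623427}{4144178 - 1367191} = \frac{\frac{1}{44} \cdot 1200 \left(44 - -743184\right) + 2623427}{4144178 - 1367191} = \frac{\frac{1}{44} \cdot 1200 \left(44 + 743184\right) + 2623427}{2776987} = \left(\frac{1}{44} \cdot 1200 \cdot 743228 + 2623427\right) \frac{1}{2776987} = \left(\frac{222968400}{11} + 2623427\right) \frac{1}{2776987} = \frac{251826097}{11} \cdot \frac{1}{2776987} = \frac{251826097}{30546857}$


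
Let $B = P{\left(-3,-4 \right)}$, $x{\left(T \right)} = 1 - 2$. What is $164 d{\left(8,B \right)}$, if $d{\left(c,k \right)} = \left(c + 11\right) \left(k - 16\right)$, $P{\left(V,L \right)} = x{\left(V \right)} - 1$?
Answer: $-56088$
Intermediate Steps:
$x{\left(T \right)} = -1$ ($x{\left(T \right)} = 1 - 2 = -1$)
$P{\left(V,L \right)} = -2$ ($P{\left(V,L \right)} = -1 - 1 = -2$)
$B = -2$
$d{\left(c,k \right)} = \left(-16 + k\right) \left(11 + c\right)$ ($d{\left(c,k \right)} = \left(11 + c\right) \left(-16 + k\right) = \left(-16 + k\right) \left(11 + c\right)$)
$164 d{\left(8,B \right)} = 164 \left(-176 - 128 + 11 \left(-2\right) + 8 \left(-2\right)\right) = 164 \left(-176 - 128 - 22 - 16\right) = 164 \left(-342\right) = -56088$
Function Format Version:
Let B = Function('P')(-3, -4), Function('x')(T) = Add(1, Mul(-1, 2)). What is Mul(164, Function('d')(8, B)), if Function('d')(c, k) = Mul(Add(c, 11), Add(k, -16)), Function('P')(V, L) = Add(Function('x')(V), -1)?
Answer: -56088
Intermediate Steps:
Function('x')(T) = -1 (Function('x')(T) = Add(1, -2) = -1)
Function('P')(V, L) = -2 (Function('P')(V, L) = Add(-1, -1) = -2)
B = -2
Function('d')(c, k) = Mul(Add(-16, k), Add(11, c)) (Function('d')(c, k) = Mul(Add(11, c), Add(-16, k)) = Mul(Add(-16, k), Add(11, c)))
Mul(164, Function('d')(8, B)) = Mul(164, Add(-176, Mul(-16, 8), Mul(11, -2), Mul(8, -2))) = Mul(164, Add(-176, -128, -22, -16)) = Mul(164, -342) = -56088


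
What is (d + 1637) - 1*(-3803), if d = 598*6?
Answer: 9028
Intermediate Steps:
d = 3588
(d + 1637) - 1*(-3803) = (3588 + 1637) - 1*(-3803) = 5225 + 3803 = 9028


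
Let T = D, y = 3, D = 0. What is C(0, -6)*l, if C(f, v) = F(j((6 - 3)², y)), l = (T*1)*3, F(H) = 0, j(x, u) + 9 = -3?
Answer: 0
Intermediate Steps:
T = 0
j(x, u) = -12 (j(x, u) = -9 - 3 = -12)
l = 0 (l = (0*1)*3 = 0*3 = 0)
C(f, v) = 0
C(0, -6)*l = 0*0 = 0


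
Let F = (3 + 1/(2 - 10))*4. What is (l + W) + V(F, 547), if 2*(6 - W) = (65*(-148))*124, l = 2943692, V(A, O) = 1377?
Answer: 3541515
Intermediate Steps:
F = 23/2 (F = (3 + 1/(-8))*4 = (3 - 1/8)*4 = (23/8)*4 = 23/2 ≈ 11.500)
W = 596446 (W = 6 - 65*(-148)*124/2 = 6 - (-4810)*124 = 6 - 1/2*(-1192880) = 6 + 596440 = 596446)
(l + W) + V(F, 547) = (2943692 + 596446) + 1377 = 3540138 + 1377 = 3541515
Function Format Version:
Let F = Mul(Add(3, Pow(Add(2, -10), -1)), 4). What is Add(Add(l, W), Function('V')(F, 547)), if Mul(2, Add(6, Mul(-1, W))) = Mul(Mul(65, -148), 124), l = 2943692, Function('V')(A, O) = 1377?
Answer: 3541515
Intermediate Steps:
F = Rational(23, 2) (F = Mul(Add(3, Pow(-8, -1)), 4) = Mul(Add(3, Rational(-1, 8)), 4) = Mul(Rational(23, 8), 4) = Rational(23, 2) ≈ 11.500)
W = 596446 (W = Add(6, Mul(Rational(-1, 2), Mul(Mul(65, -148), 124))) = Add(6, Mul(Rational(-1, 2), Mul(-9620, 124))) = Add(6, Mul(Rational(-1, 2), -1192880)) = Add(6, 596440) = 596446)
Add(Add(l, W), Function('V')(F, 547)) = Add(Add(2943692, 596446), 1377) = Add(3540138, 1377) = 3541515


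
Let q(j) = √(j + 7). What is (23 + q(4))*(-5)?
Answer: -115 - 5*√11 ≈ -131.58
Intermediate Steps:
q(j) = √(7 + j)
(23 + q(4))*(-5) = (23 + √(7 + 4))*(-5) = (23 + √11)*(-5) = -115 - 5*√11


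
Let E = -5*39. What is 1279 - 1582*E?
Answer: 309769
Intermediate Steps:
E = -195
1279 - 1582*E = 1279 - 1582*(-195) = 1279 + 308490 = 309769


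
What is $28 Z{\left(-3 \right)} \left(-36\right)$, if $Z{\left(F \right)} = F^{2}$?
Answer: $-9072$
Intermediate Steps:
$28 Z{\left(-3 \right)} \left(-36\right) = 28 \left(-3\right)^{2} \left(-36\right) = 28 \cdot 9 \left(-36\right) = 252 \left(-36\right) = -9072$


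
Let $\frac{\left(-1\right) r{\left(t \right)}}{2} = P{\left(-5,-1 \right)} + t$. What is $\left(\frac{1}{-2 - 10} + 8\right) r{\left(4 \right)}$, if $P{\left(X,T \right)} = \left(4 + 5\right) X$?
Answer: $\frac{3895}{6} \approx 649.17$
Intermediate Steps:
$P{\left(X,T \right)} = 9 X$
$r{\left(t \right)} = 90 - 2 t$ ($r{\left(t \right)} = - 2 \left(9 \left(-5\right) + t\right) = - 2 \left(-45 + t\right) = 90 - 2 t$)
$\left(\frac{1}{-2 - 10} + 8\right) r{\left(4 \right)} = \left(\frac{1}{-2 - 10} + 8\right) \left(90 - 8\right) = \left(\frac{1}{-12} + 8\right) \left(90 - 8\right) = \left(- \frac{1}{12} + 8\right) 82 = \frac{95}{12} \cdot 82 = \frac{3895}{6}$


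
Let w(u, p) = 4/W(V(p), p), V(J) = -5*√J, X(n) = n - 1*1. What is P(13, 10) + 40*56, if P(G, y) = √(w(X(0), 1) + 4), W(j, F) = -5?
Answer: 2240 + 4*√5/5 ≈ 2241.8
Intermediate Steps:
X(n) = -1 + n (X(n) = n - 1 = -1 + n)
w(u, p) = -⅘ (w(u, p) = 4/(-5) = 4*(-⅕) = -⅘)
P(G, y) = 4*√5/5 (P(G, y) = √(-⅘ + 4) = √(16/5) = 4*√5/5)
P(13, 10) + 40*56 = 4*√5/5 + 40*56 = 4*√5/5 + 2240 = 2240 + 4*√5/5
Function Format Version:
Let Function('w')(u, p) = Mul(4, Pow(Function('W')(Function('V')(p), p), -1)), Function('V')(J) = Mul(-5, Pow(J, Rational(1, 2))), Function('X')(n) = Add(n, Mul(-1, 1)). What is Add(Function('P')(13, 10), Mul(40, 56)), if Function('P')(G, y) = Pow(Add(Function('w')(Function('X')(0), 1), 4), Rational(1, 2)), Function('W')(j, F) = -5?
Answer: Add(2240, Mul(Rational(4, 5), Pow(5, Rational(1, 2)))) ≈ 2241.8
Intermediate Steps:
Function('X')(n) = Add(-1, n) (Function('X')(n) = Add(n, -1) = Add(-1, n))
Function('w')(u, p) = Rational(-4, 5) (Function('w')(u, p) = Mul(4, Pow(-5, -1)) = Mul(4, Rational(-1, 5)) = Rational(-4, 5))
Function('P')(G, y) = Mul(Rational(4, 5), Pow(5, Rational(1, 2))) (Function('P')(G, y) = Pow(Add(Rational(-4, 5), 4), Rational(1, 2)) = Pow(Rational(16, 5), Rational(1, 2)) = Mul(Rational(4, 5), Pow(5, Rational(1, 2))))
Add(Function('P')(13, 10), Mul(40, 56)) = Add(Mul(Rational(4, 5), Pow(5, Rational(1, 2))), Mul(40, 56)) = Add(Mul(Rational(4, 5), Pow(5, Rational(1, 2))), 2240) = Add(2240, Mul(Rational(4, 5), Pow(5, Rational(1, 2))))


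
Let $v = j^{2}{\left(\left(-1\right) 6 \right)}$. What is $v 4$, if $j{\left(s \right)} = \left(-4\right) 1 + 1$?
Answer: $36$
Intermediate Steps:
$j{\left(s \right)} = -3$ ($j{\left(s \right)} = -4 + 1 = -3$)
$v = 9$ ($v = \left(-3\right)^{2} = 9$)
$v 4 = 9 \cdot 4 = 36$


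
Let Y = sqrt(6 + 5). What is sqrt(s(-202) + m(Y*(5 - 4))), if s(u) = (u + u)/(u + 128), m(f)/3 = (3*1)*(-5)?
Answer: I*sqrt(54131)/37 ≈ 6.2881*I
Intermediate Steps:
Y = sqrt(11) ≈ 3.3166
m(f) = -45 (m(f) = 3*((3*1)*(-5)) = 3*(3*(-5)) = 3*(-15) = -45)
s(u) = 2*u/(128 + u) (s(u) = (2*u)/(128 + u) = 2*u/(128 + u))
sqrt(s(-202) + m(Y*(5 - 4))) = sqrt(2*(-202)/(128 - 202) - 45) = sqrt(2*(-202)/(-74) - 45) = sqrt(2*(-202)*(-1/74) - 45) = sqrt(202/37 - 45) = sqrt(-1463/37) = I*sqrt(54131)/37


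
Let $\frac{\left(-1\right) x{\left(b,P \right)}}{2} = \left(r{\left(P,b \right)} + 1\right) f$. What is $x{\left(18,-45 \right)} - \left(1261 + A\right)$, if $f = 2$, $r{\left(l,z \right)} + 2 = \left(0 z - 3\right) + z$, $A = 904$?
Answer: $-2221$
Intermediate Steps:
$r{\left(l,z \right)} = -5 + z$ ($r{\left(l,z \right)} = -2 + \left(\left(0 z - 3\right) + z\right) = -2 + \left(\left(0 - 3\right) + z\right) = -2 + \left(-3 + z\right) = -5 + z$)
$x{\left(b,P \right)} = 16 - 4 b$ ($x{\left(b,P \right)} = - 2 \left(\left(-5 + b\right) + 1\right) 2 = - 2 \left(-4 + b\right) 2 = - 2 \left(-8 + 2 b\right) = 16 - 4 b$)
$x{\left(18,-45 \right)} - \left(1261 + A\right) = \left(16 - 72\right) - 2165 = -56 - 2165 = -2221$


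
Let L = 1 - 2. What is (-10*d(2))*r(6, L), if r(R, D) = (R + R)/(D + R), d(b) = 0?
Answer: 0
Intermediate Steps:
L = -1
r(R, D) = 2*R/(D + R) (r(R, D) = (2*R)/(D + R) = 2*R/(D + R))
(-10*d(2))*r(6, L) = (-10*0)*(2*6/(-1 + 6)) = 0*(2*6/5) = 0*(2*6*(1/5)) = 0*(12/5) = 0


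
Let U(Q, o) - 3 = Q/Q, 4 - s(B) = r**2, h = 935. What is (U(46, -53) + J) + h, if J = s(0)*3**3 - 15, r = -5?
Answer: 357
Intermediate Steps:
s(B) = -21 (s(B) = 4 - 1*(-5)**2 = 4 - 1*25 = 4 - 25 = -21)
U(Q, o) = 4 (U(Q, o) = 3 + Q/Q = 3 + 1 = 4)
J = -582 (J = -21*3**3 - 15 = -21*27 - 15 = -567 - 15 = -582)
(U(46, -53) + J) + h = (4 - 582) + 935 = -578 + 935 = 357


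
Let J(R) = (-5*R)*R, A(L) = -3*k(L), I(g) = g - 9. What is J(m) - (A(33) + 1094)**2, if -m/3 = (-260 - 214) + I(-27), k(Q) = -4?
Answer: -12927736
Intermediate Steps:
I(g) = -9 + g
A(L) = 12 (A(L) = -3*(-4) = 12)
m = 1530 (m = -3*((-260 - 214) + (-9 - 27)) = -3*(-474 - 36) = -3*(-510) = 1530)
J(R) = -5*R**2
J(m) - (A(33) + 1094)**2 = -5*1530**2 - (12 + 1094)**2 = -5*2340900 - 1*1106**2 = -11704500 - 1*1223236 = -11704500 - 1223236 = -12927736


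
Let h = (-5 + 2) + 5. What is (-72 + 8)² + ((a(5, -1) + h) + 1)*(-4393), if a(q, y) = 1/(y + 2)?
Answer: -13476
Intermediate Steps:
a(q, y) = 1/(2 + y)
h = 2 (h = -3 + 5 = 2)
(-72 + 8)² + ((a(5, -1) + h) + 1)*(-4393) = (-72 + 8)² + ((1/(2 - 1) + 2) + 1)*(-4393) = (-64)² + ((1/1 + 2) + 1)*(-4393) = 4096 + ((1 + 2) + 1)*(-4393) = 4096 + (3 + 1)*(-4393) = 4096 + 4*(-4393) = 4096 - 17572 = -13476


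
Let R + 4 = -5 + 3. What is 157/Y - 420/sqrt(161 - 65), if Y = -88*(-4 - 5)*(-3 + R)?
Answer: -157/7128 - 35*sqrt(6)/2 ≈ -42.888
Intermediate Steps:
R = -6 (R = -4 + (-5 + 3) = -4 - 2 = -6)
Y = -7128 (Y = -88*(-4 - 5)*(-3 - 6) = -(-792)*(-9) = -88*81 = -7128)
157/Y - 420/sqrt(161 - 65) = 157/(-7128) - 420/sqrt(161 - 65) = 157*(-1/7128) - 420*sqrt(6)/24 = -157/7128 - 420*sqrt(6)/24 = -157/7128 - 35*sqrt(6)/2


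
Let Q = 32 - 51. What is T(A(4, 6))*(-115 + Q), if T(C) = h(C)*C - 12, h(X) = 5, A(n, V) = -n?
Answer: 4288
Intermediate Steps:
T(C) = -12 + 5*C (T(C) = 5*C - 12 = -12 + 5*C)
Q = -19
T(A(4, 6))*(-115 + Q) = (-12 + 5*(-1*4))*(-115 - 19) = (-12 + 5*(-4))*(-134) = (-12 - 20)*(-134) = -32*(-134) = 4288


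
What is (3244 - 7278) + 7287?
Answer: 3253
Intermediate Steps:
(3244 - 7278) + 7287 = -4034 + 7287 = 3253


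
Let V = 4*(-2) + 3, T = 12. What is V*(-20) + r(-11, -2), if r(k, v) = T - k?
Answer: 123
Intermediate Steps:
V = -5 (V = -8 + 3 = -5)
r(k, v) = 12 - k
V*(-20) + r(-11, -2) = -5*(-20) + (12 - 1*(-11)) = 100 + (12 + 11) = 100 + 23 = 123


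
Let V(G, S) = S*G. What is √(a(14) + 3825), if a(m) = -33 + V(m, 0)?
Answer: 4*√237 ≈ 61.579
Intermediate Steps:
V(G, S) = G*S
a(m) = -33 (a(m) = -33 + m*0 = -33 + 0 = -33)
√(a(14) + 3825) = √(-33 + 3825) = √3792 = 4*√237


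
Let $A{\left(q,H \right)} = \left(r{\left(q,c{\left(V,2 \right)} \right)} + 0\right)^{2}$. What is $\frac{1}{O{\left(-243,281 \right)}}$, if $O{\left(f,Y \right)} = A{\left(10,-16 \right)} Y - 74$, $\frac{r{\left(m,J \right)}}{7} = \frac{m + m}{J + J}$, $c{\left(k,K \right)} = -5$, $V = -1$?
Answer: $\frac{1}{55002} \approx 1.8181 \cdot 10^{-5}$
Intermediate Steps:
$r{\left(m,J \right)} = \frac{7 m}{J}$ ($r{\left(m,J \right)} = 7 \frac{m + m}{J + J} = 7 \frac{2 m}{2 J} = 7 \cdot 2 m \frac{1}{2 J} = 7 \frac{m}{J} = \frac{7 m}{J}$)
$A{\left(q,H \right)} = \frac{49 q^{2}}{25}$ ($A{\left(q,H \right)} = \left(\frac{7 q}{-5} + 0\right)^{2} = \left(7 q \left(- \frac{1}{5}\right) + 0\right)^{2} = \left(- \frac{7 q}{5} + 0\right)^{2} = \left(- \frac{7 q}{5}\right)^{2} = \frac{49 q^{2}}{25}$)
$O{\left(f,Y \right)} = -74 + 196 Y$ ($O{\left(f,Y \right)} = \frac{49 \cdot 10^{2}}{25} Y - 74 = \frac{49}{25} \cdot 100 Y - 74 = 196 Y - 74 = -74 + 196 Y$)
$\frac{1}{O{\left(-243,281 \right)}} = \frac{1}{-74 + 196 \cdot 281} = \frac{1}{-74 + 55076} = \frac{1}{55002}$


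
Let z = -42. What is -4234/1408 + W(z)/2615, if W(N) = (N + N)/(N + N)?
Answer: -5535251/1840960 ≈ -3.0067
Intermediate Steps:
W(N) = 1 (W(N) = (2*N)/((2*N)) = (2*N)*(1/(2*N)) = 1)
-4234/1408 + W(z)/2615 = -4234/1408 + 1/2615 = -4234*1/1408 + 1*(1/2615) = -2117/704 + 1/2615 = -5535251/1840960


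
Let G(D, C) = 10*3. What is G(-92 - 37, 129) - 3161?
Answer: -3131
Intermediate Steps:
G(D, C) = 30
G(-92 - 37, 129) - 3161 = 30 - 3161 = -3131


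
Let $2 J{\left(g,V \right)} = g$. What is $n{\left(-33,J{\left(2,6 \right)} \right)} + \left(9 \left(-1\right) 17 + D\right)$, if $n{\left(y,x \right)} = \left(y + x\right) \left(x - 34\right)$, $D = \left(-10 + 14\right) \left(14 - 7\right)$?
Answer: $931$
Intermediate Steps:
$J{\left(g,V \right)} = \frac{g}{2}$
$D = 28$ ($D = 4 \cdot 7 = 28$)
$n{\left(y,x \right)} = \left(-34 + x\right) \left(x + y\right)$ ($n{\left(y,x \right)} = \left(x + y\right) \left(-34 + x\right) = \left(-34 + x\right) \left(x + y\right)$)
$n{\left(-33,J{\left(2,6 \right)} \right)} + \left(9 \left(-1\right) 17 + D\right) = \left(\left(\frac{1}{2} \cdot 2\right)^{2} - 34 \cdot \frac{1}{2} \cdot 2 - -1122 + \frac{1}{2} \cdot 2 \left(-33\right)\right) + \left(9 \left(-1\right) 17 + 28\right) = \left(1^{2} - 34 + 1122 + 1 \left(-33\right)\right) + \left(\left(-9\right) 17 + 28\right) = \left(1 - 34 + 1122 - 33\right) + \left(-153 + 28\right) = 1056 - 125 = 931$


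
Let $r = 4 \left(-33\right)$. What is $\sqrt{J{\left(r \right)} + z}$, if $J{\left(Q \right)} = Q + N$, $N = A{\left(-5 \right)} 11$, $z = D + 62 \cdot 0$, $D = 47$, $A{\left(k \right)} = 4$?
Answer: $i \sqrt{41} \approx 6.4031 i$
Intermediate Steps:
$r = -132$
$z = 47$ ($z = 47 + 62 \cdot 0 = 47 + 0 = 47$)
$N = 44$ ($N = 4 \cdot 11 = 44$)
$J{\left(Q \right)} = 44 + Q$ ($J{\left(Q \right)} = Q + 44 = 44 + Q$)
$\sqrt{J{\left(r \right)} + z} = \sqrt{\left(44 - 132\right) + 47} = \sqrt{-88 + 47} = \sqrt{-41} = i \sqrt{41}$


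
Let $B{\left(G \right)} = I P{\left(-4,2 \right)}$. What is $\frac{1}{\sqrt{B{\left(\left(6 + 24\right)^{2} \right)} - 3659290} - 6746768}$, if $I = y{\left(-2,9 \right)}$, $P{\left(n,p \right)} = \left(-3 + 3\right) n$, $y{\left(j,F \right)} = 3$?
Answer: $- \frac{3373384}{22759441052557} - \frac{i \sqrt{3659290}}{45518882105114} \approx -1.4822 \cdot 10^{-7} - 4.2025 \cdot 10^{-11} i$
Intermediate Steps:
$P{\left(n,p \right)} = 0$ ($P{\left(n,p \right)} = 0 n = 0$)
$I = 3$
$B{\left(G \right)} = 0$ ($B{\left(G \right)} = 3 \cdot 0 = 0$)
$\frac{1}{\sqrt{B{\left(\left(6 + 24\right)^{2} \right)} - 3659290} - 6746768} = \frac{1}{\sqrt{0 - 3659290} - 6746768} = \frac{1}{\sqrt{-3659290} - 6746768} = \frac{1}{i \sqrt{3659290} - 6746768} = \frac{1}{-6746768 + i \sqrt{3659290}}$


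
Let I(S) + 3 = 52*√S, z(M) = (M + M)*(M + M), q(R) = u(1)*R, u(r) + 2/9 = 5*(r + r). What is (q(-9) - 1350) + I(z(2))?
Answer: -1233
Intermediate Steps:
u(r) = -2/9 + 10*r (u(r) = -2/9 + 5*(r + r) = -2/9 + 5*(2*r) = -2/9 + 10*r)
q(R) = 88*R/9 (q(R) = (-2/9 + 10*1)*R = (-2/9 + 10)*R = 88*R/9)
z(M) = 4*M² (z(M) = (2*M)*(2*M) = 4*M²)
I(S) = -3 + 52*√S
(q(-9) - 1350) + I(z(2)) = ((88/9)*(-9) - 1350) + (-3 + 52*√(4*2²)) = (-88 - 1350) + (-3 + 52*√(4*4)) = -1438 + (-3 + 52*√16) = -1438 + (-3 + 52*4) = -1438 + (-3 + 208) = -1438 + 205 = -1233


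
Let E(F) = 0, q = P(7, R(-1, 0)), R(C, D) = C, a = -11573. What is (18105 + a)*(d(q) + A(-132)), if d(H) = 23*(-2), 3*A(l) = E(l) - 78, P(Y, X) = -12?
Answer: -470304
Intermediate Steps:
q = -12
A(l) = -26 (A(l) = (0 - 78)/3 = (⅓)*(-78) = -26)
d(H) = -46
(18105 + a)*(d(q) + A(-132)) = (18105 - 11573)*(-46 - 26) = 6532*(-72) = -470304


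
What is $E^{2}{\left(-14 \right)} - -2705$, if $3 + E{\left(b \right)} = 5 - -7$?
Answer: $2786$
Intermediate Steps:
$E{\left(b \right)} = 9$ ($E{\left(b \right)} = -3 + \left(5 - -7\right) = -3 + \left(5 + 7\right) = -3 + 12 = 9$)
$E^{2}{\left(-14 \right)} - -2705 = 9^{2} - -2705 = 81 + \left(-21295 + 24000\right) = 81 + 2705 = 2786$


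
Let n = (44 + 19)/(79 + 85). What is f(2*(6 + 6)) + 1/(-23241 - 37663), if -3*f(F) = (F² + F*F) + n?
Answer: -959192363/2497064 ≈ -384.13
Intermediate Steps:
n = 63/164 ≈ 0.38415
f(F) = -21/164 - 2*F²/3 (f(F) = -((F² + F*F) + 63/164)/3 = -((F² + F²) + 63/164)/3 = -(2*F² + 63/164)/3 = -(63/164 + 2*F²)/3 = -21/164 - 2*F²/3)
f(2*(6 + 6)) + 1/(-23241 - 37663) = (-21/164 - 2*4*(6 + 6)²/3) + 1/(-23241 - 37663) = (-21/164 - 2*(2*12)²/3) + 1/(-60904) = (-21/164 - ⅔*24²) - 1/60904 = (-21/164 - ⅔*576) - 1/60904 = (-21/164 - 384) - 1/60904 = -62997/164 - 1/60904 = -959192363/2497064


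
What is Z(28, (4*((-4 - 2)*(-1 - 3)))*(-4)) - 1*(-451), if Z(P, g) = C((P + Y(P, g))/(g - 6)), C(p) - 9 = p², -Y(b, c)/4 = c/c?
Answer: 1943516/4225 ≈ 460.00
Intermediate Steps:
Y(b, c) = -4 (Y(b, c) = -4*c/c = -4*1 = -4)
C(p) = 9 + p²
Z(P, g) = 9 + (-4 + P)²/(-6 + g)² (Z(P, g) = 9 + ((P - 4)/(g - 6))² = 9 + ((-4 + P)/(-6 + g))² = 9 + (-4 + P)²/(-6 + g)²)
Z(28, (4*((-4 - 2)*(-1 - 3)))*(-4)) - 1*(-451) = (9 + (-4 + 28)²/(-6 + (4*((-4 - 2)*(-1 - 3)))*(-4))²) - 1*(-451) = (9 + 24²/(-6 + (4*(-6*(-4)))*(-4))²) + 451 = (9 + 576/(-6 + (4*24)*(-4))²) + 451 = (9 + 576/(-6 + 96*(-4))²) + 451 = (9 + 576/(-6 - 384)²) + 451 = (9 + 576/(-390)²) + 451 = (9 + (1/152100)*576) + 451 = (9 + 16/4225) + 451 = 38041/4225 + 451 = 1943516/4225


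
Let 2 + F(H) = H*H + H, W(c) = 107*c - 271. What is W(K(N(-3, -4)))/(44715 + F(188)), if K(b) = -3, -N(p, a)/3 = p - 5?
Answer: -592/80245 ≈ -0.0073774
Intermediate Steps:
N(p, a) = 15 - 3*p (N(p, a) = -3*(p - 5) = -3*(-5 + p) = 15 - 3*p)
W(c) = -271 + 107*c
F(H) = -2 + H + H² (F(H) = -2 + (H*H + H) = -2 + (H² + H) = -2 + (H + H²) = -2 + H + H²)
W(K(N(-3, -4)))/(44715 + F(188)) = (-271 + 107*(-3))/(44715 + (-2 + 188 + 188²)) = (-271 - 321)/(44715 + (-2 + 188 + 35344)) = -592/(44715 + 35530) = -592/80245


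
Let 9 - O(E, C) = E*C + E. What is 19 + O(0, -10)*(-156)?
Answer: -1385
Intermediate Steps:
O(E, C) = 9 - E - C*E (O(E, C) = 9 - (E*C + E) = 9 - (C*E + E) = 9 - (E + C*E) = 9 + (-E - C*E) = 9 - E - C*E)
19 + O(0, -10)*(-156) = 19 + (9 - 1*0 - 1*(-10)*0)*(-156) = 19 + (9 + 0 + 0)*(-156) = 19 + 9*(-156) = 19 - 1404 = -1385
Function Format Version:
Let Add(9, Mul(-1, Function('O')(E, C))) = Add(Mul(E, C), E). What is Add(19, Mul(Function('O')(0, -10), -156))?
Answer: -1385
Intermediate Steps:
Function('O')(E, C) = Add(9, Mul(-1, E), Mul(-1, C, E)) (Function('O')(E, C) = Add(9, Mul(-1, Add(Mul(E, C), E))) = Add(9, Mul(-1, Add(Mul(C, E), E))) = Add(9, Mul(-1, Add(E, Mul(C, E)))) = Add(9, Add(Mul(-1, E), Mul(-1, C, E))) = Add(9, Mul(-1, E), Mul(-1, C, E)))
Add(19, Mul(Function('O')(0, -10), -156)) = Add(19, Mul(Add(9, Mul(-1, 0), Mul(-1, -10, 0)), -156)) = Add(19, Mul(Add(9, 0, 0), -156)) = Add(19, Mul(9, -156)) = Add(19, -1404) = -1385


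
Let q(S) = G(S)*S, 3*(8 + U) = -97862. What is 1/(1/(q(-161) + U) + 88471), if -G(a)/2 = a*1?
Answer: 253412/22419613049 ≈ 1.1303e-5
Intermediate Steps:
G(a) = -2*a
U = -97886/3 (U = -8 + (1/3)*(-97862) = -8 - 97862/3 = -97886/3 ≈ -32629.)
q(S) = -2*S**2 (q(S) = (-2*S)*S = -2*S**2)
1/(1/(q(-161) + U) + 88471) = 1/(1/(-2*(-161)**2 - 97886/3) + 88471) = 1/(1/(-2*25921 - 97886/3) + 88471) = 1/(1/(-51842 - 97886/3) + 88471) = 1/(1/(-253412/3) + 88471) = 1/(-3/253412 + 88471) = 1/(22419613049/253412) = 253412/22419613049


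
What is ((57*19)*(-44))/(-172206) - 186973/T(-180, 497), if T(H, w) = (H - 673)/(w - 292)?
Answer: 1100100749491/24481953 ≈ 44935.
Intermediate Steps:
T(H, w) = (-673 + H)/(-292 + w)
((57*19)*(-44))/(-172206) - 186973/T(-180, 497) = ((57*19)*(-44))/(-172206) - 186973*(-292 + 497)/(-673 - 180) = (1083*(-44))*(-1/172206) - 186973/(-853/205) = -47652*(-1/172206) - 186973/((1/205)*(-853)) = 7942/28701 - 186973/(-853/205) = 7942/28701 - 186973*(-205/853) = 7942/28701 + 38329465/853 = 1100100749491/24481953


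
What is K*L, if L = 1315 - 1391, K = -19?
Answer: 1444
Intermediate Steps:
L = -76
K*L = -19*(-76) = 1444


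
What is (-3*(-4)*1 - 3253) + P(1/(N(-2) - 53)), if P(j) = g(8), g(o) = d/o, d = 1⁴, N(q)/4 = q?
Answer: -25927/8 ≈ -3240.9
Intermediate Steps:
N(q) = 4*q
d = 1
g(o) = 1/o
P(j) = ⅛ (P(j) = 1/8 = ⅛)
(-3*(-4)*1 - 3253) + P(1/(N(-2) - 53)) = (-3*(-4)*1 - 3253) + ⅛ = (12*1 - 3253) + ⅛ = (12 - 3253) + ⅛ = -3241 + ⅛ = -25927/8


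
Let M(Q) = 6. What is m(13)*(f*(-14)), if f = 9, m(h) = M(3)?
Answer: -756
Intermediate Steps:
m(h) = 6
m(13)*(f*(-14)) = 6*(9*(-14)) = 6*(-126) = -756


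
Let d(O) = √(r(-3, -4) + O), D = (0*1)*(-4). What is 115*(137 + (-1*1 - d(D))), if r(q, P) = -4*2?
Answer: 15640 - 230*I*√2 ≈ 15640.0 - 325.27*I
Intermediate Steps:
D = 0 (D = 0*(-4) = 0)
r(q, P) = -8
d(O) = √(-8 + O)
115*(137 + (-1*1 - d(D))) = 115*(137 + (-1*1 - √(-8 + 0))) = 115*(137 + (-1 - √(-8))) = 115*(137 + (-1 - 2*I*√2)) = 115*(136 - 2*I*√2) = 15640 - 230*I*√2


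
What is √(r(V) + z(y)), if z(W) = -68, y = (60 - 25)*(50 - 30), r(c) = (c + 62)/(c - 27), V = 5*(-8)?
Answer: I*√306726/67 ≈ 8.2661*I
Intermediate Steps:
V = -40
r(c) = (62 + c)/(-27 + c)
y = 700 (y = 35*20 = 700)
√(r(V) + z(y)) = √((62 - 40)/(-27 - 40) - 68) = √(22/(-67) - 68) = √(-1/67*22 - 68) = √(-22/67 - 68) = √(-4578/67) = I*√306726/67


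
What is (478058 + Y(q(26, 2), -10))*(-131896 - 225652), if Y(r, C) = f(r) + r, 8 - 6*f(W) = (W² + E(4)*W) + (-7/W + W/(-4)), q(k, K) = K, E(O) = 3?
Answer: -512788548188/3 ≈ -1.7093e+11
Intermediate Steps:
f(W) = 4/3 - 11*W/24 - W²/6 + 7/(6*W) (f(W) = 4/3 - ((W² + 3*W) + (-7/W + W/(-4)))/6 = 4/3 - ((W² + 3*W) + (-7/W + W*(-¼)))/6 = 4/3 - ((W² + 3*W) + (-7/W - W/4))/6 = 4/3 - (W² - 7/W + 11*W/4)/6 = 4/3 + (-11*W/24 - W²/6 + 7/(6*W)) = 4/3 - 11*W/24 - W²/6 + 7/(6*W))
Y(r, C) = r + (28 - r*(-32 + 4*r² + 11*r))/(24*r) (Y(r, C) = (28 - r*(-32 + 4*r² + 11*r))/(24*r) + r = r + (28 - r*(-32 + 4*r² + 11*r))/(24*r))
(478058 + Y(q(26, 2), -10))*(-131896 - 225652) = (478058 + (1/24)*(28 - 4*2³ + 13*2² + 32*2)/2)*(-131896 - 225652) = (478058 + (1/24)*(½)*(28 - 4*8 + 13*4 + 64))*(-357548) = (478058 + (1/24)*(½)*(28 - 32 + 52 + 64))*(-357548) = (478058 + (1/24)*(½)*112)*(-357548) = (478058 + 7/3)*(-357548) = (1434181/3)*(-357548) = -512788548188/3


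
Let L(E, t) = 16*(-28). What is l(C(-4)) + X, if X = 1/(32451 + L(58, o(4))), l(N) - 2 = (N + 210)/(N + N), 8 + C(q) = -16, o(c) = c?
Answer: -480037/256024 ≈ -1.8750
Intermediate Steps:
C(q) = -24 (C(q) = -8 - 16 = -24)
L(E, t) = -448
l(N) = 2 + (210 + N)/(2*N) (l(N) = 2 + (N + 210)/(N + N) = 2 + (210 + N)/((2*N)) = 2 + (210 + N)*(1/(2*N)) = 2 + (210 + N)/(2*N))
X = 1/32003 (X = 1/(32451 - 448) = 1/32003 ≈ 3.1247e-5)
l(C(-4)) + X = (5/2 + 105/(-24)) + 1/32003 = (5/2 + 105*(-1/24)) + 1/32003 = (5/2 - 35/8) + 1/32003 = -15/8 + 1/32003 = -480037/256024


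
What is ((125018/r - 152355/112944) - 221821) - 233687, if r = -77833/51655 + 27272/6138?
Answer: -7236688580687806327/17525072581744 ≈ -4.1293e+5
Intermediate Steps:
r = 465498103/158529195 (r = -77833*1/51655 + 27272*(1/6138) = -77833/51655 + 13636/3069 = 465498103/158529195 ≈ 2.9364)
((125018/r - 152355/112944) - 221821) - 233687 = ((125018/(465498103/158529195) - 152355/112944) - 221821) - 233687 = ((125018*(158529195/465498103) - 152355*1/112944) - 221821) - 233687 = ((19819002900510/465498103 - 50785/37648) - 221821) - 233687 = (746122180877239625/17525072581744 - 221821) - 233687 = -3141306944277796199/17525072581744 - 233687 = -7236688580687806327/17525072581744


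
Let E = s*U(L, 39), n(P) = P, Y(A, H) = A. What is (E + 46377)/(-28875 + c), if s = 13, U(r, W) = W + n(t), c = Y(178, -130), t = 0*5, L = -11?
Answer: -46884/28697 ≈ -1.6338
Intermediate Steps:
t = 0
c = 178
U(r, W) = W (U(r, W) = W + 0 = W)
E = 507 (E = 13*39 = 507)
(E + 46377)/(-28875 + c) = (507 + 46377)/(-28875 + 178) = 46884/(-28697) = 46884*(-1/28697) = -46884/28697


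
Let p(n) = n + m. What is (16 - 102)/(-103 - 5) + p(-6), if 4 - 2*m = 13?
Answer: -262/27 ≈ -9.7037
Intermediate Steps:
m = -9/2 (m = 2 - ½*13 = 2 - 13/2 = -9/2 ≈ -4.5000)
p(n) = -9/2 + n (p(n) = n - 9/2 = -9/2 + n)
(16 - 102)/(-103 - 5) + p(-6) = (16 - 102)/(-103 - 5) + (-9/2 - 6) = -86/(-108) - 21/2 = -86*(-1/108) - 21/2 = 43/54 - 21/2 = -262/27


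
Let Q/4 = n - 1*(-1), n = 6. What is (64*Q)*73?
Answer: 130816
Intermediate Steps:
Q = 28 (Q = 4*(6 - 1*(-1)) = 4*(6 + 1) = 4*7 = 28)
(64*Q)*73 = (64*28)*73 = 1792*73 = 130816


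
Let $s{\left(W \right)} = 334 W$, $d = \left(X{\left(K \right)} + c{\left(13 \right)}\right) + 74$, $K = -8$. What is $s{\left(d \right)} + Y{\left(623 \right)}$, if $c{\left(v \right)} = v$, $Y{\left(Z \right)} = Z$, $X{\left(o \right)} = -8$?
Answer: $27009$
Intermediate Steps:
$d = 79$ ($d = \left(-8 + 13\right) + 74 = 5 + 74 = 79$)
$s{\left(d \right)} + Y{\left(623 \right)} = 334 \cdot 79 + 623 = 26386 + 623 = 27009$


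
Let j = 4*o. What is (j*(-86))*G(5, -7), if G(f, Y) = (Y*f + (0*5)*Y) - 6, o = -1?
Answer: -14104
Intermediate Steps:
G(f, Y) = -6 + Y*f (G(f, Y) = (Y*f + 0*Y) - 6 = (Y*f + 0) - 6 = Y*f - 6 = -6 + Y*f)
j = -4 (j = 4*(-1) = -4)
(j*(-86))*G(5, -7) = (-4*(-86))*(-6 - 7*5) = 344*(-6 - 35) = 344*(-41) = -14104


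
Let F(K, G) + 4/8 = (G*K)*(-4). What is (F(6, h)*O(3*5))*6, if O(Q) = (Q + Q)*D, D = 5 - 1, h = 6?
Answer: -104040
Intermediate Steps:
D = 4
F(K, G) = -½ - 4*G*K (F(K, G) = -½ + (G*K)*(-4) = -½ - 4*G*K)
O(Q) = 8*Q (O(Q) = (Q + Q)*4 = (2*Q)*4 = 8*Q)
(F(6, h)*O(3*5))*6 = ((-½ - 4*6*6)*(8*(3*5)))*6 = ((-½ - 144)*(8*15))*6 = -289/2*120*6 = -17340*6 = -104040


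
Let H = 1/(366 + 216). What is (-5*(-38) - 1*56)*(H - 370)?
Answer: -14427713/291 ≈ -49580.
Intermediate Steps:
H = 1/582 ≈ 0.0017182
(-5*(-38) - 1*56)*(H - 370) = (-5*(-38) - 1*56)*(1/582 - 370) = (190 - 56)*(-215339/582) = 134*(-215339/582) = -14427713/291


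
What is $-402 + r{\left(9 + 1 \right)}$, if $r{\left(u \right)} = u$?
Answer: $-392$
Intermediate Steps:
$-402 + r{\left(9 + 1 \right)} = -402 + \left(9 + 1\right) = -402 + 10 = -392$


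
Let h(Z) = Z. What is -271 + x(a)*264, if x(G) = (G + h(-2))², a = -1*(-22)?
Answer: 105329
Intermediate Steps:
a = 22
x(G) = (-2 + G)² (x(G) = (G - 2)² = (-2 + G)²)
-271 + x(a)*264 = -271 + (-2 + 22)²*264 = -271 + 20²*264 = -271 + 400*264 = -271 + 105600 = 105329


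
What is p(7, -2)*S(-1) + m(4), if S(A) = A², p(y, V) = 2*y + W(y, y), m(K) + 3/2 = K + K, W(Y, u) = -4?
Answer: 33/2 ≈ 16.500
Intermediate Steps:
m(K) = -3/2 + 2*K (m(K) = -3/2 + (K + K) = -3/2 + 2*K)
p(y, V) = -4 + 2*y (p(y, V) = 2*y - 4 = -4 + 2*y)
p(7, -2)*S(-1) + m(4) = (-4 + 2*7)*(-1)² + (-3/2 + 2*4) = (-4 + 14)*1 + (-3/2 + 8) = 10*1 + 13/2 = 10 + 13/2 = 33/2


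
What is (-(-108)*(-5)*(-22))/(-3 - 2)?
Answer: -2376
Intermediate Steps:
(-(-108)*(-5)*(-22))/(-3 - 2) = (-18*30*(-22))/(-5) = -540*(-22)*(-⅕) = 11880*(-⅕) = -2376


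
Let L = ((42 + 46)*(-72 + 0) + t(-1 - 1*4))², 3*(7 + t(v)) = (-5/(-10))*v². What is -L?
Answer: -1446509089/36 ≈ -4.0181e+7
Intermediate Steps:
t(v) = -7 + v²/6 (t(v) = -7 + ((-5/(-10))*v²)/3 = -7 + ((-5*(-⅒))*v²)/3 = -7 + (v²/2)/3 = -7 + v²/6)
L = 1446509089/36 (L = ((42 + 46)*(-72 + 0) + (-7 + (-1 - 1*4)²/6))² = (88*(-72) + (-7 + (-1 - 4)²/6))² = (-6336 + (-7 + (⅙)*(-5)²))² = (-6336 + (-7 + (⅙)*25))² = (-6336 + (-7 + 25/6))² = (-6336 - 17/6)² = (-38033/6)² = 1446509089/36 ≈ 4.0181e+7)
-L = -1*1446509089/36 = -1446509089/36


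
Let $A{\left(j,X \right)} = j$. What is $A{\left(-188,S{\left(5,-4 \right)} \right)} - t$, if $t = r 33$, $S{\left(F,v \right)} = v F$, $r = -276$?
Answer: $8920$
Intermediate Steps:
$S{\left(F,v \right)} = F v$
$t = -9108$ ($t = \left(-276\right) 33 = -9108$)
$A{\left(-188,S{\left(5,-4 \right)} \right)} - t = -188 - -9108 = -188 + 9108 = 8920$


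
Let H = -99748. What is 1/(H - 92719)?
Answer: -1/192467 ≈ -5.1957e-6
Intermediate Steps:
1/(H - 92719) = 1/(-99748 - 92719) = 1/(-192467) = -1/192467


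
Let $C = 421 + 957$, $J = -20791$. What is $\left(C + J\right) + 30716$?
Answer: $11303$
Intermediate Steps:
$C = 1378$
$\left(C + J\right) + 30716 = \left(1378 - 20791\right) + 30716 = -19413 + 30716 = 11303$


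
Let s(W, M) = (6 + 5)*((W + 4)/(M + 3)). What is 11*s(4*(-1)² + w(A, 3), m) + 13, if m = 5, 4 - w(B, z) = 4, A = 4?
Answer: 134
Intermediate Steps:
w(B, z) = 0 (w(B, z) = 4 - 1*4 = 4 - 4 = 0)
s(W, M) = 11*(4 + W)/(3 + M) (s(W, M) = 11*((4 + W)/(3 + M)) = 11*(4 + W)/(3 + M))
11*s(4*(-1)² + w(A, 3), m) + 13 = 11*(11*(4 + (4*(-1)² + 0))/(3 + 5)) + 13 = 11*(11*(4 + (4*1 + 0))/8) + 13 = 11*(11*(⅛)*(4 + (4 + 0))) + 13 = 11*(11*(⅛)*(4 + 4)) + 13 = 11*(11*(⅛)*8) + 13 = 11*11 + 13 = 121 + 13 = 134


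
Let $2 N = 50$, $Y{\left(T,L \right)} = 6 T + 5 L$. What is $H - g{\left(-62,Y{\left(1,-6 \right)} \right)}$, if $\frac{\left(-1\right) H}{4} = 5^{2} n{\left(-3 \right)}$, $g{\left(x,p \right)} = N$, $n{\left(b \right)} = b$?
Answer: $275$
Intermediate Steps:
$Y{\left(T,L \right)} = 5 L + 6 T$
$N = 25$ ($N = \frac{1}{2} \cdot 50 = 25$)
$g{\left(x,p \right)} = 25$
$H = 300$ ($H = - 4 \cdot 5^{2} \left(-3\right) = - 4 \cdot 25 \left(-3\right) = \left(-4\right) \left(-75\right) = 300$)
$H - g{\left(-62,Y{\left(1,-6 \right)} \right)} = 300 - 25 = 275$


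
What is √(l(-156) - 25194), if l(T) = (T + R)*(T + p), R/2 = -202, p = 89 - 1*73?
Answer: √53206 ≈ 230.66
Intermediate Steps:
p = 16 (p = 89 - 73 = 16)
R = -404 (R = 2*(-202) = -404)
l(T) = (-404 + T)*(16 + T) (l(T) = (T - 404)*(T + 16) = (-404 + T)*(16 + T))
√(l(-156) - 25194) = √((-6464 + (-156)² - 388*(-156)) - 25194) = √((-6464 + 24336 + 60528) - 25194) = √(78400 - 25194) = √53206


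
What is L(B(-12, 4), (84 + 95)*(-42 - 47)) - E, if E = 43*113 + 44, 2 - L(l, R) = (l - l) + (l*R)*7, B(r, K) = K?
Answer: 441167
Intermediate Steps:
L(l, R) = 2 - 7*R*l (L(l, R) = 2 - ((l - l) + (l*R)*7) = 2 - (0 + (R*l)*7) = 2 - (0 + 7*R*l) = 2 - 7*R*l)
E = 4903 (E = 4859 + 44 = 4903)
L(B(-12, 4), (84 + 95)*(-42 - 47)) - E = (2 - 7*(84 + 95)*(-42 - 47)*4) - 1*4903 = (2 - 7*179*(-89)*4) - 4903 = (2 - 7*(-15931)*4) - 4903 = (2 + 446068) - 4903 = 446070 - 4903 = 441167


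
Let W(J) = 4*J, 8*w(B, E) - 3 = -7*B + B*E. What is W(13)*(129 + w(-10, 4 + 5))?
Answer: 13195/2 ≈ 6597.5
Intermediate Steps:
w(B, E) = 3/8 - 7*B/8 + B*E/8 (w(B, E) = 3/8 + (-7*B + B*E)/8 = 3/8 + (-7*B/8 + B*E/8) = 3/8 - 7*B/8 + B*E/8)
W(13)*(129 + w(-10, 4 + 5)) = (4*13)*(129 + (3/8 - 7/8*(-10) + (1/8)*(-10)*(4 + 5))) = 52*(129 + (3/8 + 35/4 + (1/8)*(-10)*9)) = 52*(129 + (3/8 + 35/4 - 45/4)) = 52*(129 - 17/8) = 52*(1015/8) = 13195/2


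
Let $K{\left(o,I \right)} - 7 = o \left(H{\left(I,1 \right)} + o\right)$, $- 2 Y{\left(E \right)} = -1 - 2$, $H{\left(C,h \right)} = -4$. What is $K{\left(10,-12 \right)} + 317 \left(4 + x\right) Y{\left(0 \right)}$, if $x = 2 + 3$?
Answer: $\frac{8693}{2} \approx 4346.5$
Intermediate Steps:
$Y{\left(E \right)} = \frac{3}{2}$ ($Y{\left(E \right)} = - \frac{-1 - 2}{2} = \left(- \frac{1}{2}\right) \left(-3\right) = \frac{3}{2}$)
$K{\left(o,I \right)} = 7 + o \left(-4 + o\right)$
$x = 5$
$K{\left(10,-12 \right)} + 317 \left(4 + x\right) Y{\left(0 \right)} = \left(7 + 10^{2} - 40\right) + 317 \left(4 + 5\right) \frac{3}{2} = \left(7 + 100 - 40\right) + 317 \cdot 9 \cdot \frac{3}{2} = 67 + 317 \cdot \frac{27}{2} = 67 + \frac{8559}{2} = \frac{8693}{2}$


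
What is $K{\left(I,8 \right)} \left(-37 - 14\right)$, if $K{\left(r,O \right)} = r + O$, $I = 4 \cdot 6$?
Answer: $-1632$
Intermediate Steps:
$I = 24$
$K{\left(r,O \right)} = O + r$
$K{\left(I,8 \right)} \left(-37 - 14\right) = \left(8 + 24\right) \left(-37 - 14\right) = 32 \left(-51\right) = -1632$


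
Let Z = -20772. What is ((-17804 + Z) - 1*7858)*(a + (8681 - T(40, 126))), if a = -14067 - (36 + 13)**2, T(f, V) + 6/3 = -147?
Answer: 354662892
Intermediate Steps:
T(f, V) = -149 (T(f, V) = -2 - 147 = -149)
a = -16468 (a = -14067 - 1*49**2 = -14067 - 1*2401 = -14067 - 2401 = -16468)
((-17804 + Z) - 1*7858)*(a + (8681 - T(40, 126))) = ((-17804 - 20772) - 1*7858)*(-16468 + (8681 - 1*(-149))) = (-38576 - 7858)*(-16468 + (8681 + 149)) = -46434*(-16468 + 8830) = -46434*(-7638) = 354662892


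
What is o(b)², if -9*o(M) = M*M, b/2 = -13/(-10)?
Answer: 28561/50625 ≈ 0.56417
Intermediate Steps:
b = 13/5 (b = 2*(-13/(-10)) = 2*(-13*(-⅒)) = 2*(13/10) = 13/5 ≈ 2.6000)
o(M) = -M²/9 (o(M) = -M*M/9 = -M²/9)
o(b)² = (-(13/5)²/9)² = (-⅑*169/25)² = (-169/225)² = 28561/50625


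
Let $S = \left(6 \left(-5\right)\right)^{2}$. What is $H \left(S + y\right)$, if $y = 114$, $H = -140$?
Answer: $-141960$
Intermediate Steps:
$S = 900$ ($S = \left(-30\right)^{2} = 900$)
$H \left(S + y\right) = - 140 \left(900 + 114\right) = \left(-140\right) 1014 = -141960$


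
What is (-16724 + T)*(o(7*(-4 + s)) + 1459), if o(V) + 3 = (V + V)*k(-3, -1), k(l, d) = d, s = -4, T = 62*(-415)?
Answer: -66567872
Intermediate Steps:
T = -25730
o(V) = -3 - 2*V (o(V) = -3 + (V + V)*(-1) = -3 + (2*V)*(-1) = -3 - 2*V)
(-16724 + T)*(o(7*(-4 + s)) + 1459) = (-16724 - 25730)*((-3 - 14*(-4 - 4)) + 1459) = -42454*((-3 - 14*(-8)) + 1459) = -42454*((-3 - 2*(-56)) + 1459) = -42454*((-3 + 112) + 1459) = -42454*(109 + 1459) = -42454*1568 = -66567872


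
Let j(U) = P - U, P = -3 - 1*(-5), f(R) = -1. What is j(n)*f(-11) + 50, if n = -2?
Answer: 46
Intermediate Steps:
P = 2 (P = -3 + 5 = 2)
j(U) = 2 - U
j(n)*f(-11) + 50 = (2 - 1*(-2))*(-1) + 50 = (2 + 2)*(-1) + 50 = 4*(-1) + 50 = -4 + 50 = 46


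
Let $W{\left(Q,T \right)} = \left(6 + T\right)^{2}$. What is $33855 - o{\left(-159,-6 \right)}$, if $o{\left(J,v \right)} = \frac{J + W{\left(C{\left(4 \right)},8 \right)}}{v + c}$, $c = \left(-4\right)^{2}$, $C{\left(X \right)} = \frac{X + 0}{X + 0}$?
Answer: $\frac{338513}{10} \approx 33851.0$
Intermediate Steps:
$C{\left(X \right)} = 1$ ($C{\left(X \right)} = \frac{X}{X} = 1$)
$c = 16$
$o{\left(J,v \right)} = \frac{196 + J}{16 + v}$ ($o{\left(J,v \right)} = \frac{J + \left(6 + 8\right)^{2}}{v + 16} = \frac{J + 14^{2}}{16 + v} = \frac{J + 196}{16 + v} = \frac{196 + J}{16 + v}$)
$33855 - o{\left(-159,-6 \right)} = 33855 - \frac{196 - 159}{16 - 6} = 33855 - \frac{1}{10} \cdot 37 = 33855 - \frac{37}{10} = \frac{338513}{10}$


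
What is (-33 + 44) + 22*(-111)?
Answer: -2431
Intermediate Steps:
(-33 + 44) + 22*(-111) = 11 - 2442 = -2431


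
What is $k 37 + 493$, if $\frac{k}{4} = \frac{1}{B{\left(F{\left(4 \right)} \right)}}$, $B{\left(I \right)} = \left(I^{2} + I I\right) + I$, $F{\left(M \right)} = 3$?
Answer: $\frac{10501}{21} \approx 500.05$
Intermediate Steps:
$B{\left(I \right)} = I + 2 I^{2}$ ($B{\left(I \right)} = \left(I^{2} + I^{2}\right) + I = 2 I^{2} + I = I + 2 I^{2}$)
$k = \frac{4}{21}$ ($k = \frac{4}{3 \left(1 + 2 \cdot 3\right)} = \frac{4}{3 \left(1 + 6\right)} = \frac{4}{3 \cdot 7} = \frac{4}{21} \approx 0.19048$)
$k 37 + 493 = \frac{4}{21} \cdot 37 + 493 = \frac{148}{21} + 493 = \frac{10501}{21}$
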